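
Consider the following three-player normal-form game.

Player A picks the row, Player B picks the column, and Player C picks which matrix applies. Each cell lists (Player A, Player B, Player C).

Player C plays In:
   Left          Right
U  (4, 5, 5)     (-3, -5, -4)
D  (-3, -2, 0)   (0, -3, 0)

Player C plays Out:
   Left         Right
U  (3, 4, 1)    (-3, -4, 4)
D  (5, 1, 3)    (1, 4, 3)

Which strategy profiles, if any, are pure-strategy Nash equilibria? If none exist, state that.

For each strategy profile, look for a profitable unilateral deviation.
(U, Left, In): Player A gets 4, best alternative -3; Player B gets 5, best alternative -5; Player C gets 5, best alternative 1. No profitable deviation — NE.
(U, Left, Out): Player A can switch to D (3 → 5). Not NE.
(U, Right, In): Player A can switch to D (-3 → 0). Not NE.
(U, Right, Out): Player A can switch to D (-3 → 1). Not NE.
(D, Left, In): Player A can switch to U (-3 → 4). Not NE.
(D, Left, Out): Player B can switch to Right (1 → 4). Not NE.
(D, Right, In): Player B can switch to Left (-3 → -2). Not NE.
(D, Right, Out): Player A gets 1, best alternative -3; Player B gets 4, best alternative 1; Player C gets 3, best alternative 0. No profitable deviation — NE.

Pure-strategy Nash equilibria: (U, Left, In) and (D, Right, Out)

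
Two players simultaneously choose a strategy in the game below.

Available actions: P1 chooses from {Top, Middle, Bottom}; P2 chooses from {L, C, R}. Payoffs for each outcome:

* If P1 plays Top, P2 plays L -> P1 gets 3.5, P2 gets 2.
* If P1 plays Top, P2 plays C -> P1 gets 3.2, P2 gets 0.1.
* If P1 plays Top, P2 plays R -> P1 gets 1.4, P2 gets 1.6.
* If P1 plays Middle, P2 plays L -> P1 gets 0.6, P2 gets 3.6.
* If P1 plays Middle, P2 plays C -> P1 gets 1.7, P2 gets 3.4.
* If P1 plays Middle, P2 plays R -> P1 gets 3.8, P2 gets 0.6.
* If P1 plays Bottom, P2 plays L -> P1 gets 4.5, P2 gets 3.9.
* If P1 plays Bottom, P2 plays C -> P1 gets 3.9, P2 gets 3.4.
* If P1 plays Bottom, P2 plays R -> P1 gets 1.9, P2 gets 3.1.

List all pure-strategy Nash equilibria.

P1 against L: payoffs 3.5, 0.6, 4.5 → best response Bottom.
P1 against C: payoffs 3.2, 1.7, 3.9 → best response Bottom.
P1 against R: payoffs 1.4, 3.8, 1.9 → best response Middle.
P2 against Top: payoffs 2, 0.1, 1.6 → best response L.
P2 against Middle: payoffs 3.6, 3.4, 0.6 → best response L.
P2 against Bottom: payoffs 3.9, 3.4, 3.1 → best response L.
Mutual best responses: (Bottom, L).

Pure NE: (Bottom, L)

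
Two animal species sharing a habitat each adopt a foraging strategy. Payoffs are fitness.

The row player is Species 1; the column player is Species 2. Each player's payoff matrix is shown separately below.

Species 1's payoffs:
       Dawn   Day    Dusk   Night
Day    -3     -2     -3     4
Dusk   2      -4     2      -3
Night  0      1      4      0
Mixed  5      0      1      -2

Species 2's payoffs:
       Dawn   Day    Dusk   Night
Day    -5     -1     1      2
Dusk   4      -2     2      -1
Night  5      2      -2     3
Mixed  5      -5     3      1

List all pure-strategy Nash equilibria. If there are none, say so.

(Day, Dawn): Species 1 can switch to Dusk (-3 → 2). Not NE.
(Day, Day): Species 1 can switch to Night (-2 → 1). Not NE.
(Day, Dusk): Species 1 can switch to Dusk (-3 → 2). Not NE.
(Day, Night): Species 1 gets 4, best alternative 0; Species 2 gets 2, best alternative 1. No profitable deviation — NE.
(Dusk, Dawn): Species 1 can switch to Mixed (2 → 5). Not NE.
(Dusk, Day): Species 1 can switch to Day (-4 → -2). Not NE.
(Dusk, Dusk): Species 1 can switch to Night (2 → 4). Not NE.
(Dusk, Night): Species 1 can switch to Day (-3 → 4). Not NE.
(Night, Dawn): Species 1 can switch to Dusk (0 → 2). Not NE.
(Mixed, Dawn): Species 1 gets 5, best alternative 2; Species 2 gets 5, best alternative 3. No profitable deviation — NE.
(The remaining 6 profiles each have a profitable deviation by the same check.)

Pure-strategy Nash equilibria: (Day, Night), (Mixed, Dawn)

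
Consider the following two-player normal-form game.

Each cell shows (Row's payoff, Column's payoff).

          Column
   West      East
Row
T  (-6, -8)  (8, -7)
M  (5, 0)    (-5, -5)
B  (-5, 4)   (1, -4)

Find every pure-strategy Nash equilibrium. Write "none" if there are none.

The pure Nash equilibria are (T, East) and (M, West).

Row against West: payoffs -6, 5, -5 → best response M.
Row against East: payoffs 8, -5, 1 → best response T.
Column against T: payoffs -8, -7 → best response East.
Column against M: payoffs 0, -5 → best response West.
Column against B: payoffs 4, -4 → best response West.
Mutual best responses: (T, East); (M, West).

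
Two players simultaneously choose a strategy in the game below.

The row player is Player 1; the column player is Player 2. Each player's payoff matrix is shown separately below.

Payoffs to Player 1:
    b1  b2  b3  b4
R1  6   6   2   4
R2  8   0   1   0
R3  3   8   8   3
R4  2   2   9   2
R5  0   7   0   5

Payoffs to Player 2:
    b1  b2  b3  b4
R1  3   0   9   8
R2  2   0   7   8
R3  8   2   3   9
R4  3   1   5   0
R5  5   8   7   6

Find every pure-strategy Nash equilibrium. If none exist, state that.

(R1, b1): Player 1 can switch to R2 (6 → 8). Not NE.
(R1, b2): Player 1 can switch to R3 (6 → 8). Not NE.
(R1, b3): Player 1 can switch to R3 (2 → 8). Not NE.
(R1, b4): Player 1 can switch to R5 (4 → 5). Not NE.
(R2, b1): Player 2 can switch to b3 (2 → 7). Not NE.
(R2, b2): Player 1 can switch to R1 (0 → 6). Not NE.
(R2, b3): Player 1 can switch to R1 (1 → 2). Not NE.
(R2, b4): Player 1 can switch to R1 (0 → 4). Not NE.
(R4, b3): Player 1 gets 9, best alternative 8; Player 2 gets 5, best alternative 3. No profitable deviation — NE.
(The remaining 11 profiles each have a profitable deviation by the same check.)

The unique pure-strategy Nash equilibrium is (R4, b3).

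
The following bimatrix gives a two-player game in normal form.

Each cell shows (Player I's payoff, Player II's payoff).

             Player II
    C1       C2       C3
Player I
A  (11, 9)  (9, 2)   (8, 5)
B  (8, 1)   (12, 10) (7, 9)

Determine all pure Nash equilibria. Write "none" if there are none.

(A, C1): Player I gets 11, best alternative 8; Player II gets 9, best alternative 5. No profitable deviation — NE.
(A, C2): Player I can switch to B (9 → 12). Not NE.
(A, C3): Player II can switch to C1 (5 → 9). Not NE.
(B, C1): Player I can switch to A (8 → 11). Not NE.
(B, C2): Player I gets 12, best alternative 9; Player II gets 10, best alternative 9. No profitable deviation — NE.
(B, C3): Player I can switch to A (7 → 8). Not NE.

Pure-strategy Nash equilibria: (A, C1), (B, C2)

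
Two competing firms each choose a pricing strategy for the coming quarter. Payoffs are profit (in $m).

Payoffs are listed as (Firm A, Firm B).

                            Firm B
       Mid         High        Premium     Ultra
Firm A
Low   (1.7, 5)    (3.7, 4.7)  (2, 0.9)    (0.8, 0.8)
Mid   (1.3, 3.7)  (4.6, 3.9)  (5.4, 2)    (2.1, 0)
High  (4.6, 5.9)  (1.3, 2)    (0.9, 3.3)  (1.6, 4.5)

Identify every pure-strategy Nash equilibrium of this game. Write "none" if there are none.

Pure-strategy Nash equilibria: (Mid, High), (High, Mid)

(Low, Mid): Firm A can switch to High (1.7 → 4.6). Not NE.
(Low, High): Firm A can switch to Mid (3.7 → 4.6). Not NE.
(Low, Premium): Firm A can switch to Mid (2 → 5.4). Not NE.
(Low, Ultra): Firm A can switch to Mid (0.8 → 2.1). Not NE.
(Mid, Mid): Firm A can switch to Low (1.3 → 1.7). Not NE.
(Mid, High): Firm A gets 4.6, best alternative 3.7; Firm B gets 3.9, best alternative 3.7. No profitable deviation — NE.
(Mid, Premium): Firm B can switch to Mid (2 → 3.7). Not NE.
(Mid, Ultra): Firm B can switch to Mid (0 → 3.7). Not NE.
(High, Mid): Firm A gets 4.6, best alternative 1.7; Firm B gets 5.9, best alternative 4.5. No profitable deviation — NE.
(High, High): Firm A can switch to Low (1.3 → 3.7). Not NE.
(High, Premium): Firm A can switch to Low (0.9 → 2). Not NE.
(High, Ultra): Firm A can switch to Mid (1.6 → 2.1). Not NE.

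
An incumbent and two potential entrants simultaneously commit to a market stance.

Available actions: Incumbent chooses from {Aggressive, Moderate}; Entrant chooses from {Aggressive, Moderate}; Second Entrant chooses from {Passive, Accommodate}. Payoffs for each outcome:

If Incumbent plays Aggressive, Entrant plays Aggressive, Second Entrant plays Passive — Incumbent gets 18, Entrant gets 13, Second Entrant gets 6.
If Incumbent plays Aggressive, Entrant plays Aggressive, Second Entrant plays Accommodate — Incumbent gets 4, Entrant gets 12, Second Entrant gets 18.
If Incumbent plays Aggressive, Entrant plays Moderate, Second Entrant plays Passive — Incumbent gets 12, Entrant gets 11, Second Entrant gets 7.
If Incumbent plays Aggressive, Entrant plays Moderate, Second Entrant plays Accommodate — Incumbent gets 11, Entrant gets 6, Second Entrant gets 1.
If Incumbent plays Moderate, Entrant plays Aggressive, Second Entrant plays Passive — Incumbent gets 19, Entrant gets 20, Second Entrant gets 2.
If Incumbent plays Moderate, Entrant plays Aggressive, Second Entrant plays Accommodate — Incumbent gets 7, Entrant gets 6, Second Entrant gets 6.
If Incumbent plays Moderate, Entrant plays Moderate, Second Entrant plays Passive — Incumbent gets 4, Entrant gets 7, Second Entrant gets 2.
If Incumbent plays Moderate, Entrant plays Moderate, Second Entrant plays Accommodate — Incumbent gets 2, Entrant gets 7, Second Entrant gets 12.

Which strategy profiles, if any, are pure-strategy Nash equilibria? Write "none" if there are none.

For each player, find the best response to each opponent profile; mutual best responses are the pure NE.
Incumbent against (Aggressive, Passive): payoffs 18, 19 → best response Moderate.
Incumbent against (Aggressive, Accommodate): payoffs 4, 7 → best response Moderate.
Incumbent against (Moderate, Passive): payoffs 12, 4 → best response Aggressive.
Incumbent against (Moderate, Accommodate): payoffs 11, 2 → best response Aggressive.
Entrant against (Aggressive, Passive): payoffs 13, 11 → best response Aggressive.
Entrant against (Aggressive, Accommodate): payoffs 12, 6 → best response Aggressive.
Entrant against (Moderate, Passive): payoffs 20, 7 → best response Aggressive.
Entrant against (Moderate, Accommodate): payoffs 6, 7 → best response Moderate.
Second Entrant against (Aggressive, Aggressive): payoffs 6, 18 → best response Accommodate.
Second Entrant against (Aggressive, Moderate): payoffs 7, 1 → best response Passive.
Second Entrant against (Moderate, Aggressive): payoffs 2, 6 → best response Accommodate.
Second Entrant against (Moderate, Moderate): payoffs 2, 12 → best response Accommodate.
No profile is a mutual best response for all players.

There is no pure-strategy Nash equilibrium.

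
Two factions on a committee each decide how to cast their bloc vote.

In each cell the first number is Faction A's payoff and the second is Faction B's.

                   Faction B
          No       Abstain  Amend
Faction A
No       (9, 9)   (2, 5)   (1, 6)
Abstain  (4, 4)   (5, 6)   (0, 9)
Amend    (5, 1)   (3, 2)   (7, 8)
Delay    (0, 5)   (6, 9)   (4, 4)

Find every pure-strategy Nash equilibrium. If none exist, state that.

(No, No); (Amend, Amend); (Delay, Abstain)

Faction A against No: payoffs 9, 4, 5, 0 → best response No.
Faction A against Abstain: payoffs 2, 5, 3, 6 → best response Delay.
Faction A against Amend: payoffs 1, 0, 7, 4 → best response Amend.
Faction B against No: payoffs 9, 5, 6 → best response No.
Faction B against Abstain: payoffs 4, 6, 9 → best response Amend.
Faction B against Amend: payoffs 1, 2, 8 → best response Amend.
Faction B against Delay: payoffs 5, 9, 4 → best response Abstain.
Mutual best responses: (No, No); (Amend, Amend); (Delay, Abstain).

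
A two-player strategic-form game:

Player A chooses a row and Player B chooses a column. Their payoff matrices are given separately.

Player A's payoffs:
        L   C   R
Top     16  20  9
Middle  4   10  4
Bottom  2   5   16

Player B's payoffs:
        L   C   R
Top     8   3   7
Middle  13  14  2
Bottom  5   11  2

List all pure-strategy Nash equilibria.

(Top, L)

Player A against L: payoffs 16, 4, 2 → best response Top.
Player A against C: payoffs 20, 10, 5 → best response Top.
Player A against R: payoffs 9, 4, 16 → best response Bottom.
Player B against Top: payoffs 8, 3, 7 → best response L.
Player B against Middle: payoffs 13, 14, 2 → best response C.
Player B against Bottom: payoffs 5, 11, 2 → best response C.
Mutual best responses: (Top, L).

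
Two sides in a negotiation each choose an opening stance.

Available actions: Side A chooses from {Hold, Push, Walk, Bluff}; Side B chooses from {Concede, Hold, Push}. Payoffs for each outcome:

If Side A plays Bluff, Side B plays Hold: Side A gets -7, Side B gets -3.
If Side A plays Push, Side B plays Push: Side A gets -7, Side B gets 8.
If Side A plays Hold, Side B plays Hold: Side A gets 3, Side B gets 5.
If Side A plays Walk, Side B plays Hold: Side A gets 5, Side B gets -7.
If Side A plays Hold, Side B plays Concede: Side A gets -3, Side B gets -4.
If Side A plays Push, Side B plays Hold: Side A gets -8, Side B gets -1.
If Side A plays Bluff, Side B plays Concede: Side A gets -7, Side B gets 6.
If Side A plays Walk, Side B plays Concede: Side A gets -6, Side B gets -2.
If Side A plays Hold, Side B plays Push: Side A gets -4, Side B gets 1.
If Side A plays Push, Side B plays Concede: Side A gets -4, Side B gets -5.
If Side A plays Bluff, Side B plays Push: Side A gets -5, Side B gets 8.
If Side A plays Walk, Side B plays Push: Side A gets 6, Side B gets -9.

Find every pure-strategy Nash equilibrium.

Side A against Concede: payoffs -3, -4, -6, -7 → best response Hold.
Side A against Hold: payoffs 3, -8, 5, -7 → best response Walk.
Side A against Push: payoffs -4, -7, 6, -5 → best response Walk.
Side B against Hold: payoffs -4, 5, 1 → best response Hold.
Side B against Push: payoffs -5, -1, 8 → best response Push.
Side B against Walk: payoffs -2, -7, -9 → best response Concede.
Side B against Bluff: payoffs 6, -3, 8 → best response Push.
No profile is a mutual best response for all players.

No pure-strategy Nash equilibrium.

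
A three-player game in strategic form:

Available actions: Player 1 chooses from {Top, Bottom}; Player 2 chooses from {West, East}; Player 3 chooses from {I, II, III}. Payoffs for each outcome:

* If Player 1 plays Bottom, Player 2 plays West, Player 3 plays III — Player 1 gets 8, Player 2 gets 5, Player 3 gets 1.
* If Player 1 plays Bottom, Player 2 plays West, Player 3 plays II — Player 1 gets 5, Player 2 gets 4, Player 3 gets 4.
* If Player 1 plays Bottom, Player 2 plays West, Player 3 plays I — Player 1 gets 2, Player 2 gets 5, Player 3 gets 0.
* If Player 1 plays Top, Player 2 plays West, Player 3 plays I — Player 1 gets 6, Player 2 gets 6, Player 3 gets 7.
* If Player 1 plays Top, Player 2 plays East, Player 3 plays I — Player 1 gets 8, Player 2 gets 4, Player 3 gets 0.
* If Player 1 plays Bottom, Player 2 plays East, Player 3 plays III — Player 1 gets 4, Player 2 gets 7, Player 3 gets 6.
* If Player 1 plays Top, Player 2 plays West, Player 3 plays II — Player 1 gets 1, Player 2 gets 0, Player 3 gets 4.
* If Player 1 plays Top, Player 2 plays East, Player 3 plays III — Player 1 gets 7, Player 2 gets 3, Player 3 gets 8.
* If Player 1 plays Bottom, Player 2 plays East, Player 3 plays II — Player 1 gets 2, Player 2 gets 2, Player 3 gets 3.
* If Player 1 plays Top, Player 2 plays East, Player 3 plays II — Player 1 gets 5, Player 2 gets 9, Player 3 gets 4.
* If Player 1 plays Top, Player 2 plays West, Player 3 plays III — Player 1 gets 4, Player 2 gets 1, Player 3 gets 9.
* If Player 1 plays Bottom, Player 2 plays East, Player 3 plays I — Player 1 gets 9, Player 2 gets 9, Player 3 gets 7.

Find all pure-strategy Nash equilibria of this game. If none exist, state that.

Pure-strategy Nash equilibria: (Top, East, III) and (Bottom, West, II) and (Bottom, East, I)

(Top, West, I): Player 3 can switch to III (7 → 9). Not NE.
(Top, West, II): Player 1 can switch to Bottom (1 → 5). Not NE.
(Top, West, III): Player 1 can switch to Bottom (4 → 8). Not NE.
(Top, East, I): Player 1 can switch to Bottom (8 → 9). Not NE.
(Top, East, II): Player 3 can switch to III (4 → 8). Not NE.
(Top, East, III): Player 1 gets 7, best alternative 4; Player 2 gets 3, best alternative 1; Player 3 gets 8, best alternative 4. No profitable deviation — NE.
(Bottom, West, I): Player 1 can switch to Top (2 → 6). Not NE.
(Bottom, West, II): Player 1 gets 5, best alternative 1; Player 2 gets 4, best alternative 2; Player 3 gets 4, best alternative 1. No profitable deviation — NE.
(Bottom, West, III): Player 2 can switch to East (5 → 7). Not NE.
(Bottom, East, I): Player 1 gets 9, best alternative 8; Player 2 gets 9, best alternative 5; Player 3 gets 7, best alternative 6. No profitable deviation — NE.
(Bottom, East, II): Player 1 can switch to Top (2 → 5). Not NE.
(Bottom, East, III): Player 1 can switch to Top (4 → 7). Not NE.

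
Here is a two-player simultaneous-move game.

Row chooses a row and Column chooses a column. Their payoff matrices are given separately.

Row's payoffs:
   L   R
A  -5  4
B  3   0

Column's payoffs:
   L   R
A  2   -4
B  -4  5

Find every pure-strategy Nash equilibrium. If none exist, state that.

(A, L): Row can switch to B (-5 → 3). Not NE.
(A, R): Column can switch to L (-4 → 2). Not NE.
(B, L): Column can switch to R (-4 → 5). Not NE.
(B, R): Row can switch to A (0 → 4). Not NE.

none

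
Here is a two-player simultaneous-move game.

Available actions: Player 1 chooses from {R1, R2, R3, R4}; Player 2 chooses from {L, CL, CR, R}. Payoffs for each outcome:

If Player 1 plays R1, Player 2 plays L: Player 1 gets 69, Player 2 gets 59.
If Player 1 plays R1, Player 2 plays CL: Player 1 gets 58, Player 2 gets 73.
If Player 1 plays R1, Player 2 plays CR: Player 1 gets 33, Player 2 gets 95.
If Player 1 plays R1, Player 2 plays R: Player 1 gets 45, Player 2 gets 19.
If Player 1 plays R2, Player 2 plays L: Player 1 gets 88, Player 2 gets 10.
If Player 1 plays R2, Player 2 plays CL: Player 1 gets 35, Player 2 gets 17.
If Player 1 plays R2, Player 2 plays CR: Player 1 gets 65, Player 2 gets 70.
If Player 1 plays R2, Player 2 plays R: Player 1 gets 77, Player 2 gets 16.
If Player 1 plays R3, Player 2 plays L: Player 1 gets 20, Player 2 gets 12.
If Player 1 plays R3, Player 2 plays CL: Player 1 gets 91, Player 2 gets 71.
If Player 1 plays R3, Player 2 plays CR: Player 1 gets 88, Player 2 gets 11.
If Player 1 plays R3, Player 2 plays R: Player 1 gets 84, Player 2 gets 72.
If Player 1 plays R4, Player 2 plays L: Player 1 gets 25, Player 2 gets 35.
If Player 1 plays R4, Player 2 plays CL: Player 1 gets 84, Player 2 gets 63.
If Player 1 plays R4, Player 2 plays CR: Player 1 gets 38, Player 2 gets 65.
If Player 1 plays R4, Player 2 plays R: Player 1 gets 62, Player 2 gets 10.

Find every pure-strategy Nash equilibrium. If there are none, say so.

Pure NE: (R3, R)

(R1, L): Player 1 can switch to R2 (69 → 88). Not NE.
(R1, CL): Player 1 can switch to R3 (58 → 91). Not NE.
(R1, CR): Player 1 can switch to R2 (33 → 65). Not NE.
(R1, R): Player 1 can switch to R2 (45 → 77). Not NE.
(R2, L): Player 2 can switch to CL (10 → 17). Not NE.
(R2, CL): Player 1 can switch to R1 (35 → 58). Not NE.
(R2, CR): Player 1 can switch to R3 (65 → 88). Not NE.
(R2, R): Player 1 can switch to R3 (77 → 84). Not NE.
(R3, L): Player 1 can switch to R1 (20 → 69). Not NE.
(R3, CL): Player 2 can switch to R (71 → 72). Not NE.
(R3, CR): Player 2 can switch to L (11 → 12). Not NE.
(R3, R): Player 1 gets 84, best alternative 77; Player 2 gets 72, best alternative 71. No profitable deviation — NE.
(R4, L): Player 1 can switch to R1 (25 → 69). Not NE.
(The remaining 3 profiles each have a profitable deviation by the same check.)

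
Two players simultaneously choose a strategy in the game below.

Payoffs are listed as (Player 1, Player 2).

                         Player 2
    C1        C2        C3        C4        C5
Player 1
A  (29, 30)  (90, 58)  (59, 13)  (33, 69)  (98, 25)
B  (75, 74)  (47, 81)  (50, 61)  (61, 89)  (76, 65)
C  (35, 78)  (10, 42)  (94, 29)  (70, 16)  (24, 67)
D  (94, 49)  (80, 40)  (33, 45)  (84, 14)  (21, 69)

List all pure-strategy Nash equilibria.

This game has no pure Nash equilibrium.

Player 1 against C1: payoffs 29, 75, 35, 94 → best response D.
Player 1 against C2: payoffs 90, 47, 10, 80 → best response A.
Player 1 against C3: payoffs 59, 50, 94, 33 → best response C.
Player 1 against C4: payoffs 33, 61, 70, 84 → best response D.
Player 1 against C5: payoffs 98, 76, 24, 21 → best response A.
Player 2 against A: payoffs 30, 58, 13, 69, 25 → best response C4.
Player 2 against B: payoffs 74, 81, 61, 89, 65 → best response C4.
Player 2 against C: payoffs 78, 42, 29, 16, 67 → best response C1.
Player 2 against D: payoffs 49, 40, 45, 14, 69 → best response C5.
No profile is a mutual best response for all players.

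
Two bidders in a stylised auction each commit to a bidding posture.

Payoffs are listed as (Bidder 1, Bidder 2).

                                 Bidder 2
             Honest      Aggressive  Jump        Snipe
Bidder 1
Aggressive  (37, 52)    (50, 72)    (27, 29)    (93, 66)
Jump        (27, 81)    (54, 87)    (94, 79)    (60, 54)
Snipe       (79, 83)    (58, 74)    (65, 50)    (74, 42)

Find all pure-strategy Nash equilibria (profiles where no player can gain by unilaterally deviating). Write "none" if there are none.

Mark each player's best response to every combination of opponents' strategies; a profile where every player is best-responding is a pure Nash equilibrium.
Bidder 1 against Honest: payoffs 37, 27, 79 → best response Snipe.
Bidder 1 against Aggressive: payoffs 50, 54, 58 → best response Snipe.
Bidder 1 against Jump: payoffs 27, 94, 65 → best response Jump.
Bidder 1 against Snipe: payoffs 93, 60, 74 → best response Aggressive.
Bidder 2 against Aggressive: payoffs 52, 72, 29, 66 → best response Aggressive.
Bidder 2 against Jump: payoffs 81, 87, 79, 54 → best response Aggressive.
Bidder 2 against Snipe: payoffs 83, 74, 50, 42 → best response Honest.
Mutual best responses: (Snipe, Honest).

The unique pure-strategy Nash equilibrium is (Snipe, Honest).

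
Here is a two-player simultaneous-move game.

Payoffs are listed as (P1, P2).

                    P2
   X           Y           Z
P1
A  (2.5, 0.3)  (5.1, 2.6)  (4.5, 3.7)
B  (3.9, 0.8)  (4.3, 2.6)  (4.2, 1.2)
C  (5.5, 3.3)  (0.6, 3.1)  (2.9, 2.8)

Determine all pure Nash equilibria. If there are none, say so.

For each strategy profile, look for a profitable unilateral deviation.
(A, X): P1 can switch to B (2.5 → 3.9). Not NE.
(A, Y): P2 can switch to Z (2.6 → 3.7). Not NE.
(A, Z): P1 gets 4.5, best alternative 4.2; P2 gets 3.7, best alternative 2.6. No profitable deviation — NE.
(B, X): P1 can switch to C (3.9 → 5.5). Not NE.
(B, Y): P1 can switch to A (4.3 → 5.1). Not NE.
(B, Z): P1 can switch to A (4.2 → 4.5). Not NE.
(C, X): P1 gets 5.5, best alternative 3.9; P2 gets 3.3, best alternative 3.1. No profitable deviation — NE.
(C, Y): P1 can switch to A (0.6 → 5.1). Not NE.
(C, Z): P1 can switch to A (2.9 → 4.5). Not NE.

Pure-strategy Nash equilibria: (A, Z) and (C, X)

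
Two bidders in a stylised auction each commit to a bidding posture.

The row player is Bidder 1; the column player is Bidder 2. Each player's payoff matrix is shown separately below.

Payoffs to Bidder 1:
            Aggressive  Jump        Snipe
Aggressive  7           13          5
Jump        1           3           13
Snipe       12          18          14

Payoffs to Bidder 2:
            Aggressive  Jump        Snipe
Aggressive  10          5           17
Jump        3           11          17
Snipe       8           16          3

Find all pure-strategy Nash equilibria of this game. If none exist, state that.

The unique pure-strategy Nash equilibrium is (Snipe, Jump).

Bidder 1 against Aggressive: payoffs 7, 1, 12 → best response Snipe.
Bidder 1 against Jump: payoffs 13, 3, 18 → best response Snipe.
Bidder 1 against Snipe: payoffs 5, 13, 14 → best response Snipe.
Bidder 2 against Aggressive: payoffs 10, 5, 17 → best response Snipe.
Bidder 2 against Jump: payoffs 3, 11, 17 → best response Snipe.
Bidder 2 against Snipe: payoffs 8, 16, 3 → best response Jump.
Mutual best responses: (Snipe, Jump).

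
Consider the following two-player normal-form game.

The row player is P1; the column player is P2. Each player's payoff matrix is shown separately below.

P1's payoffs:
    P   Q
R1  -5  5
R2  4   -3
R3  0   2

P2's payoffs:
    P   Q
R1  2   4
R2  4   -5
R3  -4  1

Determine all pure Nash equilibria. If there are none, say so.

Pure-strategy Nash equilibria: (R1, Q) and (R2, P)

P1 against P: payoffs -5, 4, 0 → best response R2.
P1 against Q: payoffs 5, -3, 2 → best response R1.
P2 against R1: payoffs 2, 4 → best response Q.
P2 against R2: payoffs 4, -5 → best response P.
P2 against R3: payoffs -4, 1 → best response Q.
Mutual best responses: (R1, Q); (R2, P).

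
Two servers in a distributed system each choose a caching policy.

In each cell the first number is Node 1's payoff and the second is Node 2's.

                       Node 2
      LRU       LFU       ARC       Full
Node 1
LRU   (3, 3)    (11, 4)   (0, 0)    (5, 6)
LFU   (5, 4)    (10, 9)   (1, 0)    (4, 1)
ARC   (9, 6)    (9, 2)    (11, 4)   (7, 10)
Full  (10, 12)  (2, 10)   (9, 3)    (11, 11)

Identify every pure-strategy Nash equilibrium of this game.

(Full, LRU)

Node 1 against LRU: payoffs 3, 5, 9, 10 → best response Full.
Node 1 against LFU: payoffs 11, 10, 9, 2 → best response LRU.
Node 1 against ARC: payoffs 0, 1, 11, 9 → best response ARC.
Node 1 against Full: payoffs 5, 4, 7, 11 → best response Full.
Node 2 against LRU: payoffs 3, 4, 0, 6 → best response Full.
Node 2 against LFU: payoffs 4, 9, 0, 1 → best response LFU.
Node 2 against ARC: payoffs 6, 2, 4, 10 → best response Full.
Node 2 against Full: payoffs 12, 10, 3, 11 → best response LRU.
Mutual best responses: (Full, LRU).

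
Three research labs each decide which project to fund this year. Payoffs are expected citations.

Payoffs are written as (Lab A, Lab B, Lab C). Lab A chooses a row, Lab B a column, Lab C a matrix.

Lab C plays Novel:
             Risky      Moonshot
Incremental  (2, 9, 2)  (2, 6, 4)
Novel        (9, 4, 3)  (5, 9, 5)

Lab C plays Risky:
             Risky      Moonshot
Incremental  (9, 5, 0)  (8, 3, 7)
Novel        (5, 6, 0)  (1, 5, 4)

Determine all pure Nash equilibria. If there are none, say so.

(Novel, Moonshot, Novel)

Lab A against (Risky, Novel): payoffs 2, 9 → best response Novel.
Lab A against (Risky, Risky): payoffs 9, 5 → best response Incremental.
Lab A against (Moonshot, Novel): payoffs 2, 5 → best response Novel.
Lab A against (Moonshot, Risky): payoffs 8, 1 → best response Incremental.
Lab B against (Incremental, Novel): payoffs 9, 6 → best response Risky.
Lab B against (Incremental, Risky): payoffs 5, 3 → best response Risky.
Lab B against (Novel, Novel): payoffs 4, 9 → best response Moonshot.
Lab B against (Novel, Risky): payoffs 6, 5 → best response Risky.
Lab C against (Incremental, Risky): payoffs 2, 0 → best response Novel.
Lab C against (Incremental, Moonshot): payoffs 4, 7 → best response Risky.
Lab C against (Novel, Risky): payoffs 3, 0 → best response Novel.
Lab C against (Novel, Moonshot): payoffs 5, 4 → best response Novel.
Mutual best responses: (Novel, Moonshot, Novel).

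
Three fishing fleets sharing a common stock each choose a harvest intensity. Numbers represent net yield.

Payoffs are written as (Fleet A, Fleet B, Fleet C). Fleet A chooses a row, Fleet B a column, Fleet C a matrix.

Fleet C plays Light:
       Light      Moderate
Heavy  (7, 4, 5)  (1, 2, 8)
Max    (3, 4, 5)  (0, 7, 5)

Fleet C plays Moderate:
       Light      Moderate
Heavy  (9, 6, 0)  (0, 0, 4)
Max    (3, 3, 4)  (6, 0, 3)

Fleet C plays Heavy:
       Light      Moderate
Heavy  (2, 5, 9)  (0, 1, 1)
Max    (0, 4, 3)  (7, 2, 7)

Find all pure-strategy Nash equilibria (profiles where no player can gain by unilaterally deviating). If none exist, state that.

For each player, find the best response to each opponent profile; mutual best responses are the pure NE.
Fleet A against (Light, Light): payoffs 7, 3 → best response Heavy.
Fleet A against (Light, Moderate): payoffs 9, 3 → best response Heavy.
Fleet A against (Light, Heavy): payoffs 2, 0 → best response Heavy.
Fleet A against (Moderate, Light): payoffs 1, 0 → best response Heavy.
Fleet A against (Moderate, Moderate): payoffs 0, 6 → best response Max.
Fleet A against (Moderate, Heavy): payoffs 0, 7 → best response Max.
Fleet B against (Heavy, Light): payoffs 4, 2 → best response Light.
Fleet B against (Heavy, Moderate): payoffs 6, 0 → best response Light.
Fleet B against (Heavy, Heavy): payoffs 5, 1 → best response Light.
Fleet B against (Max, Light): payoffs 4, 7 → best response Moderate.
Fleet B against (Max, Moderate): payoffs 3, 0 → best response Light.
Fleet B against (Max, Heavy): payoffs 4, 2 → best response Light.
Fleet C against (Heavy, Light): payoffs 5, 0, 9 → best response Heavy.
Fleet C against (Heavy, Moderate): payoffs 8, 4, 1 → best response Light.
Fleet C against (Max, Light): payoffs 5, 4, 3 → best response Light.
Fleet C against (Max, Moderate): payoffs 5, 3, 7 → best response Heavy.
Mutual best responses: (Heavy, Light, Heavy).

Pure NE: (Heavy, Light, Heavy)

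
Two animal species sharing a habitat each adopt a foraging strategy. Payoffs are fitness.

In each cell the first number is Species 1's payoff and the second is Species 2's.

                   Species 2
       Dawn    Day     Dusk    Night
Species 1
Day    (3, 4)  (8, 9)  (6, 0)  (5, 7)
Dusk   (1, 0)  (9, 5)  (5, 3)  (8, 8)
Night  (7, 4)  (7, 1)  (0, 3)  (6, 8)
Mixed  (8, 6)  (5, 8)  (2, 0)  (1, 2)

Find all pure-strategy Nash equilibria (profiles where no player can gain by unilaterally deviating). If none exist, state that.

(Dusk, Night)

(Day, Dawn): Species 1 can switch to Night (3 → 7). Not NE.
(Day, Day): Species 1 can switch to Dusk (8 → 9). Not NE.
(Day, Dusk): Species 2 can switch to Dawn (0 → 4). Not NE.
(Day, Night): Species 1 can switch to Dusk (5 → 8). Not NE.
(Dusk, Dawn): Species 1 can switch to Day (1 → 3). Not NE.
(Dusk, Day): Species 2 can switch to Night (5 → 8). Not NE.
(Dusk, Dusk): Species 1 can switch to Day (5 → 6). Not NE.
(Dusk, Night): Species 1 gets 8, best alternative 6; Species 2 gets 8, best alternative 5. No profitable deviation — NE.
(Night, Dawn): Species 1 can switch to Mixed (7 → 8). Not NE.
(The remaining 7 profiles each have a profitable deviation by the same check.)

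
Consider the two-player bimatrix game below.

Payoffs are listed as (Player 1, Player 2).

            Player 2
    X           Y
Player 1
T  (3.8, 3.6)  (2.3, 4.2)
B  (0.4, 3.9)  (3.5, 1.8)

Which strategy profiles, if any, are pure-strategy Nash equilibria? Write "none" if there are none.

Player 1 against X: payoffs 3.8, 0.4 → best response T.
Player 1 against Y: payoffs 2.3, 3.5 → best response B.
Player 2 against T: payoffs 3.6, 4.2 → best response Y.
Player 2 against B: payoffs 3.9, 1.8 → best response X.
No profile is a mutual best response for all players.

This game has no pure Nash equilibrium.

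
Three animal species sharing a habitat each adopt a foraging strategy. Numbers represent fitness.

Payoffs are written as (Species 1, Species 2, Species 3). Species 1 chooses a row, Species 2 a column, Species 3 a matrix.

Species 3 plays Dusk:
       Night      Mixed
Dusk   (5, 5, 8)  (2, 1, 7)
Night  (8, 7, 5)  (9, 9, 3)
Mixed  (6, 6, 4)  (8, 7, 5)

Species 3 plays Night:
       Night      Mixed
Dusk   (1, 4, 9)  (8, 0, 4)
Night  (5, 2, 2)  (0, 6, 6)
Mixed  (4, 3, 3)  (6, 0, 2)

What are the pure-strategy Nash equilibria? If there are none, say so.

For each strategy profile, look for a profitable unilateral deviation.
(Dusk, Night, Dusk): Species 1 can switch to Night (5 → 8). Not NE.
(Dusk, Night, Night): Species 1 can switch to Night (1 → 5). Not NE.
(Dusk, Mixed, Dusk): Species 1 can switch to Night (2 → 9). Not NE.
(Dusk, Mixed, Night): Species 2 can switch to Night (0 → 4). Not NE.
(Night, Night, Dusk): Species 2 can switch to Mixed (7 → 9). Not NE.
(Night, Night, Night): Species 2 can switch to Mixed (2 → 6). Not NE.
(The remaining 6 profiles each have a profitable deviation by the same check.)

none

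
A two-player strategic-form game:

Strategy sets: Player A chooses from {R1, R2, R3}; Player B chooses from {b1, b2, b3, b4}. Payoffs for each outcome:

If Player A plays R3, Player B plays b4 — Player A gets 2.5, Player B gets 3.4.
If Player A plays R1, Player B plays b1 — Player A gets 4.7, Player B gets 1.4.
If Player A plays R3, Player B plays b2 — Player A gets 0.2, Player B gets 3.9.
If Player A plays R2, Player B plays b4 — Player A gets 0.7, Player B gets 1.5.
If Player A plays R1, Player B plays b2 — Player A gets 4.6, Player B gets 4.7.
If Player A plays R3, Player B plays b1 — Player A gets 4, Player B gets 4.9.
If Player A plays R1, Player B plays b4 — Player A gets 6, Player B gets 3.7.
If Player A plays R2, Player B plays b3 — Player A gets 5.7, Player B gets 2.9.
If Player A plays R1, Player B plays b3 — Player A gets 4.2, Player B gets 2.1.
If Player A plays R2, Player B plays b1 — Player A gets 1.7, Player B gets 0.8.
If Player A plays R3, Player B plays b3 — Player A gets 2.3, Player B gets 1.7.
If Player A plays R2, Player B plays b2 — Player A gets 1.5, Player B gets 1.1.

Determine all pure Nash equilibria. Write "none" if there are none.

The pure Nash equilibria are (R1, b2), (R2, b3).

Mark each player's best response to every combination of opponents' strategies; a profile where every player is best-responding is a pure Nash equilibrium.
Player A against b1: payoffs 4.7, 1.7, 4 → best response R1.
Player A against b2: payoffs 4.6, 1.5, 0.2 → best response R1.
Player A against b3: payoffs 4.2, 5.7, 2.3 → best response R2.
Player A against b4: payoffs 6, 0.7, 2.5 → best response R1.
Player B against R1: payoffs 1.4, 4.7, 2.1, 3.7 → best response b2.
Player B against R2: payoffs 0.8, 1.1, 2.9, 1.5 → best response b3.
Player B against R3: payoffs 4.9, 3.9, 1.7, 3.4 → best response b1.
Mutual best responses: (R1, b2); (R2, b3).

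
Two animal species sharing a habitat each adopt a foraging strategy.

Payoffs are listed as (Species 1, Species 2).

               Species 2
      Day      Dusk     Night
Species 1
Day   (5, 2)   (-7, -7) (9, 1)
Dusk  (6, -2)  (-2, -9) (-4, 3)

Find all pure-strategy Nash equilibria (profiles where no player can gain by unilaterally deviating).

Species 1 against Day: payoffs 5, 6 → best response Dusk.
Species 1 against Dusk: payoffs -7, -2 → best response Dusk.
Species 1 against Night: payoffs 9, -4 → best response Day.
Species 2 against Day: payoffs 2, -7, 1 → best response Day.
Species 2 against Dusk: payoffs -2, -9, 3 → best response Night.
No profile is a mutual best response for all players.

This game has no pure Nash equilibrium.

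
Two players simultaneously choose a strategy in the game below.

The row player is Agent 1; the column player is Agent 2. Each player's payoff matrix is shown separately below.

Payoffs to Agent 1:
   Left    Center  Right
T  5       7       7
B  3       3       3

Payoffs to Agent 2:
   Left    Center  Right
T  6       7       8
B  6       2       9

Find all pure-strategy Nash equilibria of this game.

Pure NE: (T, Right)

(T, Left): Agent 2 can switch to Center (6 → 7). Not NE.
(T, Center): Agent 2 can switch to Right (7 → 8). Not NE.
(T, Right): Agent 1 gets 7, best alternative 3; Agent 2 gets 8, best alternative 7. No profitable deviation — NE.
(B, Left): Agent 1 can switch to T (3 → 5). Not NE.
(B, Center): Agent 1 can switch to T (3 → 7). Not NE.
(B, Right): Agent 1 can switch to T (3 → 7). Not NE.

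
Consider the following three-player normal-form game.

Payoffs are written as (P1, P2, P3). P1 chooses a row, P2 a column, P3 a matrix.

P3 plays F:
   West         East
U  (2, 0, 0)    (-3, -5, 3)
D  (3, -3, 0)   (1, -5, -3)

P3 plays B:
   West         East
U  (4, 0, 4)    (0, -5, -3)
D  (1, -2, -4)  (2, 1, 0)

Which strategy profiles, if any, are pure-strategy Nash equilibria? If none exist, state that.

P1 against (West, F): payoffs 2, 3 → best response D.
P1 against (West, B): payoffs 4, 1 → best response U.
P1 against (East, F): payoffs -3, 1 → best response D.
P1 against (East, B): payoffs 0, 2 → best response D.
P2 against (U, F): payoffs 0, -5 → best response West.
P2 against (U, B): payoffs 0, -5 → best response West.
P2 against (D, F): payoffs -3, -5 → best response West.
P2 against (D, B): payoffs -2, 1 → best response East.
P3 against (U, West): payoffs 0, 4 → best response B.
P3 against (U, East): payoffs 3, -3 → best response F.
P3 against (D, West): payoffs 0, -4 → best response F.
P3 against (D, East): payoffs -3, 0 → best response B.
Mutual best responses: (U, West, B); (D, West, F); (D, East, B).

(U, West, B) and (D, West, F) and (D, East, B)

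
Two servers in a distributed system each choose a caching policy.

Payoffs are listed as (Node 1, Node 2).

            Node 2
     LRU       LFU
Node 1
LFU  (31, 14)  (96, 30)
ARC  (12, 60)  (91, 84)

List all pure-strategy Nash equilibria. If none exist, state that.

(LFU, LFU)

For each strategy profile, look for a profitable unilateral deviation.
(LFU, LRU): Node 2 can switch to LFU (14 → 30). Not NE.
(LFU, LFU): Node 1 gets 96, best alternative 91; Node 2 gets 30, best alternative 14. No profitable deviation — NE.
(ARC, LRU): Node 1 can switch to LFU (12 → 31). Not NE.
(ARC, LFU): Node 1 can switch to LFU (91 → 96). Not NE.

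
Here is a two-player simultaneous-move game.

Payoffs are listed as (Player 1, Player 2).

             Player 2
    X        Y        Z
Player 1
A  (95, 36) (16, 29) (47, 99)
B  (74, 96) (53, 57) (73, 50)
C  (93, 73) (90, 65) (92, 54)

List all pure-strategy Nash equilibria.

No pure-strategy Nash equilibrium.

Mark each player's best response to every combination of opponents' strategies; a profile where every player is best-responding is a pure Nash equilibrium.
Player 1 against X: payoffs 95, 74, 93 → best response A.
Player 1 against Y: payoffs 16, 53, 90 → best response C.
Player 1 against Z: payoffs 47, 73, 92 → best response C.
Player 2 against A: payoffs 36, 29, 99 → best response Z.
Player 2 against B: payoffs 96, 57, 50 → best response X.
Player 2 against C: payoffs 73, 65, 54 → best response X.
No profile is a mutual best response for all players.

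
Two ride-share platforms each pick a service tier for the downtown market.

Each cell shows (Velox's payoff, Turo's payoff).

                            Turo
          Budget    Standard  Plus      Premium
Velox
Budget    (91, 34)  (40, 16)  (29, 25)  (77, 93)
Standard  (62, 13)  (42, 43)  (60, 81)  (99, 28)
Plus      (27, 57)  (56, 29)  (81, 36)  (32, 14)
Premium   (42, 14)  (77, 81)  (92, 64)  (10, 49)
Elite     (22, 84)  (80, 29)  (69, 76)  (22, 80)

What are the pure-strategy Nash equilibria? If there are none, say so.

Velox against Budget: payoffs 91, 62, 27, 42, 22 → best response Budget.
Velox against Standard: payoffs 40, 42, 56, 77, 80 → best response Elite.
Velox against Plus: payoffs 29, 60, 81, 92, 69 → best response Premium.
Velox against Premium: payoffs 77, 99, 32, 10, 22 → best response Standard.
Turo against Budget: payoffs 34, 16, 25, 93 → best response Premium.
Turo against Standard: payoffs 13, 43, 81, 28 → best response Plus.
Turo against Plus: payoffs 57, 29, 36, 14 → best response Budget.
Turo against Premium: payoffs 14, 81, 64, 49 → best response Standard.
Turo against Elite: payoffs 84, 29, 76, 80 → best response Budget.
No profile is a mutual best response for all players.

none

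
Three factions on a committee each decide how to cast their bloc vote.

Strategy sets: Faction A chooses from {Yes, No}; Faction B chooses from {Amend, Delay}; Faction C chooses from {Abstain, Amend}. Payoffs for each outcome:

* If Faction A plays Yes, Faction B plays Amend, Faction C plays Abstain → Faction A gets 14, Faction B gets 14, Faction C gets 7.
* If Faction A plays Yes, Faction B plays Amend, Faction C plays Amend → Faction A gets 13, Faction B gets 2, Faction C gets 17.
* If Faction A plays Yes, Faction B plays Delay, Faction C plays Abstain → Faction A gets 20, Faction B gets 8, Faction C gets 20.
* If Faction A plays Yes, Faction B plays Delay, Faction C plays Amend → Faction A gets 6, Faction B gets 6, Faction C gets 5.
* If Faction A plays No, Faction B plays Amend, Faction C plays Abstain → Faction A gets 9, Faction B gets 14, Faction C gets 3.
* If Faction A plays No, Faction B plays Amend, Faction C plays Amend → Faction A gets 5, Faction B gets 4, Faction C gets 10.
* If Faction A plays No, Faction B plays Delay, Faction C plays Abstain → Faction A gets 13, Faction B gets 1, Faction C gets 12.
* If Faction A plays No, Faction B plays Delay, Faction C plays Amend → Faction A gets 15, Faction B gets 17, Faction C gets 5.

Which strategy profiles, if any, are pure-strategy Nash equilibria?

Faction A against (Amend, Abstain): payoffs 14, 9 → best response Yes.
Faction A against (Amend, Amend): payoffs 13, 5 → best response Yes.
Faction A against (Delay, Abstain): payoffs 20, 13 → best response Yes.
Faction A against (Delay, Amend): payoffs 6, 15 → best response No.
Faction B against (Yes, Abstain): payoffs 14, 8 → best response Amend.
Faction B against (Yes, Amend): payoffs 2, 6 → best response Delay.
Faction B against (No, Abstain): payoffs 14, 1 → best response Amend.
Faction B against (No, Amend): payoffs 4, 17 → best response Delay.
Faction C against (Yes, Amend): payoffs 7, 17 → best response Amend.
Faction C against (Yes, Delay): payoffs 20, 5 → best response Abstain.
Faction C against (No, Amend): payoffs 3, 10 → best response Amend.
Faction C against (No, Delay): payoffs 12, 5 → best response Abstain.
No profile is a mutual best response for all players.

No pure-strategy Nash equilibrium.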